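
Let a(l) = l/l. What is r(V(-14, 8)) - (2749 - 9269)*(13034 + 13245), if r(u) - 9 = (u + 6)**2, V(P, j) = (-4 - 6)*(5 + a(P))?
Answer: 171342005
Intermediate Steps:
a(l) = 1
V(P, j) = -60 (V(P, j) = (-4 - 6)*(5 + 1) = -10*6 = -60)
r(u) = 9 + (6 + u)**2 (r(u) = 9 + (u + 6)**2 = 9 + (6 + u)**2)
r(V(-14, 8)) - (2749 - 9269)*(13034 + 13245) = (9 + (6 - 60)**2) - (2749 - 9269)*(13034 + 13245) = (9 + (-54)**2) - (-6520)*26279 = (9 + 2916) - 1*(-171339080) = 2925 + 171339080 = 171342005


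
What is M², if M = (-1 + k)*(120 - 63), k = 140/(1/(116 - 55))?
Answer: 236899278729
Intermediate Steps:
k = 8540 (k = 140/(1/61) = 140*61 = 8540)
M = 486723 (M = (-1 + 8540)*(120 - 63) = 8539*57 = 486723)
M² = 486723² = 236899278729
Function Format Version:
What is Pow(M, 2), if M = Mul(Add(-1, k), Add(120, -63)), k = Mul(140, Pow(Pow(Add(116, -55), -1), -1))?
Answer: 236899278729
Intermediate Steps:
k = 8540 (k = Mul(140, Pow(Pow(61, -1), -1)) = Mul(140, Pow(Rational(1, 61), -1)) = Mul(140, 61) = 8540)
M = 486723 (M = Mul(Add(-1, 8540), Add(120, -63)) = Mul(8539, 57) = 486723)
Pow(M, 2) = Pow(486723, 2) = 236899278729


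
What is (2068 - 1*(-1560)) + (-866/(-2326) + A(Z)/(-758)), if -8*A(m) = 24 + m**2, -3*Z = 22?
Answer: 57575113793/15867972 ≈ 3628.4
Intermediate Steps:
Z = -22/3 (Z = -1/3*22 = -22/3 ≈ -7.3333)
A(m) = -3 - m**2/8 (A(m) = -(24 + m**2)/8 = -3 - m**2/8)
(2068 - 1*(-1560)) + (-866/(-2326) + A(Z)/(-758)) = (2068 - 1*(-1560)) + (-866/(-2326) + (-3 - (-22/3)**2/8)/(-758)) = (2068 + 1560) + (-866*(-1/2326) + (-3 - 1/8*484/9)*(-1/758)) = 3628 + (433/1163 + (-3 - 121/18)*(-1/758)) = 3628 + (433/1163 - 175/18*(-1/758)) = 3628 + (433/1163 + 175/13644) = 3628 + 6111377/15867972 = 57575113793/15867972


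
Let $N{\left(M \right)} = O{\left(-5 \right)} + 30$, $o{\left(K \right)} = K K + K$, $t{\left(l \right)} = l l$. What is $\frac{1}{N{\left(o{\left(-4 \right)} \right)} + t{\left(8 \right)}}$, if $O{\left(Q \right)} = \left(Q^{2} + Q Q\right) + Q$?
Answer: $\frac{1}{139} \approx 0.0071942$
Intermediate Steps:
$t{\left(l \right)} = l^{2}$
$O{\left(Q \right)} = Q + 2 Q^{2}$ ($O{\left(Q \right)} = \left(Q^{2} + Q^{2}\right) + Q = 2 Q^{2} + Q = Q + 2 Q^{2}$)
$o{\left(K \right)} = K + K^{2}$ ($o{\left(K \right)} = K^{2} + K = K + K^{2}$)
$N{\left(M \right)} = 75$ ($N{\left(M \right)} = - 5 \left(1 + 2 \left(-5\right)\right) + 30 = - 5 \left(1 - 10\right) + 30 = \left(-5\right) \left(-9\right) + 30 = 45 + 30 = 75$)
$\frac{1}{N{\left(o{\left(-4 \right)} \right)} + t{\left(8 \right)}} = \frac{1}{75 + 8^{2}} = \frac{1}{75 + 64} = \frac{1}{139}$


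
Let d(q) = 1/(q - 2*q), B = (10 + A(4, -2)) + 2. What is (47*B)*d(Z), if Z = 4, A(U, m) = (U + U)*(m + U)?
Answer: -329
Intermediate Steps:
A(U, m) = 2*U*(U + m) (A(U, m) = (2*U)*(U + m) = 2*U*(U + m))
B = 28 (B = (10 + 2*4*(4 - 2)) + 2 = (10 + 2*4*2) + 2 = (10 + 16) + 2 = 26 + 2 = 28)
d(q) = -1/q (d(q) = 1/(-q) = -1/q)
(47*B)*d(Z) = (47*28)*(-1/4) = 1316*(-1*¼) = 1316*(-¼) = -329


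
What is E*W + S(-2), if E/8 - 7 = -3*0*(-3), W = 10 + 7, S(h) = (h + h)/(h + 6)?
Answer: 951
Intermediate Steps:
S(h) = 2*h/(6 + h) (S(h) = (2*h)/(6 + h) = 2*h/(6 + h))
W = 17
E = 56 (E = 56 + 8*(-3*0*(-3)) = 56 + 8*(0*(-3)) = 56 + 8*0 = 56 + 0 = 56)
E*W + S(-2) = 56*17 + 2*(-2)/(6 - 2) = 952 + 2*(-2)/4 = 952 + 2*(-2)*(1/4) = 952 - 1 = 951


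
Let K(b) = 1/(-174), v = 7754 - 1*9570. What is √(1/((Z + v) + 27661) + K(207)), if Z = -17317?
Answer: I*√193691667/185484 ≈ 0.075032*I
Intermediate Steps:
v = -1816 (v = 7754 - 9570 = -1816)
K(b) = -1/174
√(1/((Z + v) + 27661) + K(207)) = √(1/((-17317 - 1816) + 27661) - 1/174) = √(1/(-19133 + 27661) - 1/174) = √(1/8528 - 1/174) = √(-4177/741936) = I*√193691667/185484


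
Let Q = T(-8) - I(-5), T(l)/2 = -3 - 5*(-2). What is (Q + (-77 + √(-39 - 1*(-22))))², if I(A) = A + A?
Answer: (53 - I*√17)² ≈ 2792.0 - 437.05*I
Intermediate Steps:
T(l) = 14 (T(l) = 2*(-3 - 5*(-2)) = 2*(-3 + 10) = 2*7 = 14)
I(A) = 2*A
Q = 24 (Q = 14 - 2*(-5) = 14 - 1*(-10) = 14 + 10 = 24)
(Q + (-77 + √(-39 - 1*(-22))))² = (24 + (-77 + √(-39 - 1*(-22))))² = (24 + (-77 + √(-39 + 22)))² = (24 + (-77 + √(-17)))² = (24 + (-77 + I*√17))² = (-53 + I*√17)²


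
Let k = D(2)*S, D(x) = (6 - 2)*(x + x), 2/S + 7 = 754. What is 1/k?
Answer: 747/32 ≈ 23.344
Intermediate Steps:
S = 2/747 (S = 2/(-7 + 754) = 2/747 ≈ 0.0026774)
D(x) = 8*x (D(x) = 4*(2*x) = 8*x)
k = 32/747 (k = (8*2)*(2/747) = 16*(2/747) = 32/747 ≈ 0.042838)
1/k = 1/(32/747) = 747/32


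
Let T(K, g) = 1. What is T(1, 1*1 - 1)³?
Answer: 1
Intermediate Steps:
T(1, 1*1 - 1)³ = 1³ = 1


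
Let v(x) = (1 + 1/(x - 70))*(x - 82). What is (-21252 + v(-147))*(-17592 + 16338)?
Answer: 5845079592/217 ≈ 2.6936e+7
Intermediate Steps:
v(x) = (1 + 1/(-70 + x))*(-82 + x)
(-21252 + v(-147))*(-17592 + 16338) = (-21252 + (5658 + (-147)² - 151*(-147))/(-70 - 147))*(-17592 + 16338) = (-21252 + (5658 + 21609 + 22197)/(-217))*(-1254) = (-21252 - 1/217*49464)*(-1254) = (-21252 - 49464/217)*(-1254) = -4661148/217*(-1254) = 5845079592/217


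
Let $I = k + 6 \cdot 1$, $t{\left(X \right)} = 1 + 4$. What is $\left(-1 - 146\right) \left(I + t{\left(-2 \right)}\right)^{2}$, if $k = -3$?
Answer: $-9408$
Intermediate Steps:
$t{\left(X \right)} = 5$
$I = 3$ ($I = -3 + 6 \cdot 1 = -3 + 6 = 3$)
$\left(-1 - 146\right) \left(I + t{\left(-2 \right)}\right)^{2} = \left(-1 - 146\right) \left(3 + 5\right)^{2} = \left(-1 - 146\right) 8^{2} = \left(-1 - 146\right) 64 = \left(-147\right) 64 = -9408$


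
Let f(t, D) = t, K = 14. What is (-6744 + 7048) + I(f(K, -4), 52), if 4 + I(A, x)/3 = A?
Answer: 334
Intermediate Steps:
I(A, x) = -12 + 3*A
(-6744 + 7048) + I(f(K, -4), 52) = (-6744 + 7048) + (-12 + 3*14) = 304 + (-12 + 42) = 304 + 30 = 334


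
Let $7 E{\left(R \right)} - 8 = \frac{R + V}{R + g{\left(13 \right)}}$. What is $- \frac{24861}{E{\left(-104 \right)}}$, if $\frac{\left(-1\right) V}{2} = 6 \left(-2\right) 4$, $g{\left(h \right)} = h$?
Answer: $- \frac{15836457}{736} \approx -21517.0$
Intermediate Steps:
$V = 96$ ($V = - 2 \cdot 6 \left(-2\right) 4 = - 2 \left(\left(-12\right) 4\right) = \left(-2\right) \left(-48\right) = 96$)
$E{\left(R \right)} = \frac{8}{7} + \frac{96 + R}{7 \left(13 + R\right)}$ ($E{\left(R \right)} = \frac{8}{7} + \frac{\left(R + 96\right) \frac{1}{R + 13}}{7} = \frac{8}{7} + \frac{\left(96 + R\right) \frac{1}{13 + R}}{7} = \frac{8}{7} + \frac{\frac{1}{13 + R} \left(96 + R\right)}{7} = \frac{8}{7} + \frac{96 + R}{7 \left(13 + R\right)}$)
$- \frac{24861}{E{\left(-104 \right)}} = - \frac{24861}{\frac{1}{7} \frac{1}{13 - 104} \left(200 + 9 \left(-104\right)\right)} = - \frac{24861}{\frac{1}{7} \frac{1}{-91} \left(200 - 936\right)} = - \frac{24861}{\frac{1}{7} \left(- \frac{1}{91}\right) \left(-736\right)} = - \frac{24861}{\frac{736}{637}} = \left(-24861\right) \frac{637}{736} = - \frac{15836457}{736}$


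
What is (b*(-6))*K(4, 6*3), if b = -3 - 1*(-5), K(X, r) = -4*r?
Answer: 864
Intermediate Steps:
b = 2 (b = -3 + 5 = 2)
(b*(-6))*K(4, 6*3) = (2*(-6))*(-24*3) = -(-48)*18 = -12*(-72) = 864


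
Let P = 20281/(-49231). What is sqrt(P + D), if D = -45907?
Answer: I*sqrt(111265397763338)/49231 ≈ 214.26*I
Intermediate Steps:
P = -20281/49231 (P = 20281*(-1/49231) = -20281/49231 ≈ -0.41196)
sqrt(P + D) = sqrt(-20281/49231 - 45907) = sqrt(-2260067798/49231) = I*sqrt(111265397763338)/49231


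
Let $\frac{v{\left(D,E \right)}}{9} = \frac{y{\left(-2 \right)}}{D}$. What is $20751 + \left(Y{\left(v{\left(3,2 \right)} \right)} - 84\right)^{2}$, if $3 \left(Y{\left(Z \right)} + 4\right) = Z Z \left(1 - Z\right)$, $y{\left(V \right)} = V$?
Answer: $20767$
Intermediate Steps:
$v{\left(D,E \right)} = - \frac{18}{D}$ ($v{\left(D,E \right)} = 9 \left(- \frac{2}{D}\right) = - \frac{18}{D}$)
$Y{\left(Z \right)} = -4 + \frac{Z^{2} \left(1 - Z\right)}{3}$ ($Y{\left(Z \right)} = -4 + \frac{Z Z \left(1 - Z\right)}{3} = -4 + \frac{Z^{2} \left(1 - Z\right)}{3}$)
$20751 + \left(Y{\left(v{\left(3,2 \right)} \right)} - 84\right)^{2} = 20751 + \left(\left(-4 - \frac{\left(- \frac{18}{3}\right)^{3}}{3} + \frac{\left(- \frac{18}{3}\right)^{2}}{3}\right) - 84\right)^{2} = 20751 + \left(\left(-4 - \frac{\left(\left(-18\right) \frac{1}{3}\right)^{3}}{3} + \frac{\left(\left(-18\right) \frac{1}{3}\right)^{2}}{3}\right) - 84\right)^{2} = 20751 + \left(\left(-4 - \frac{\left(-6\right)^{3}}{3} + \frac{\left(-6\right)^{2}}{3}\right) - 84\right)^{2} = 20751 + \left(\left(-4 - -72 + \frac{1}{3} \cdot 36\right) - 84\right)^{2} = 20751 + \left(\left(-4 + 72 + 12\right) - 84\right)^{2} = 20751 + \left(80 - 84\right)^{2} = 20751 + \left(-4\right)^{2} = 20751 + 16 = 20767$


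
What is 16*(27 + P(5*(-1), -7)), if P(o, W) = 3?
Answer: 480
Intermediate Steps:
16*(27 + P(5*(-1), -7)) = 16*(27 + 3) = 16*30 = 480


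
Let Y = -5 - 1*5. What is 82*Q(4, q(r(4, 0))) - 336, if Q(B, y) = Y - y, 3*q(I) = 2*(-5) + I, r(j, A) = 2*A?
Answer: -2648/3 ≈ -882.67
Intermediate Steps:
Y = -10 (Y = -5 - 5 = -10)
q(I) = -10/3 + I/3 (q(I) = (2*(-5) + I)/3 = (-10 + I)/3 = -10/3 + I/3)
Q(B, y) = -10 - y
82*Q(4, q(r(4, 0))) - 336 = 82*(-10 - (-10/3 + (2*0)/3)) - 336 = 82*(-10 - (-10/3 + (⅓)*0)) - 336 = 82*(-10 - (-10/3 + 0)) - 336 = 82*(-10 - 1*(-10/3)) - 336 = 82*(-10 + 10/3) - 336 = 82*(-20/3) - 336 = -1640/3 - 336 = -2648/3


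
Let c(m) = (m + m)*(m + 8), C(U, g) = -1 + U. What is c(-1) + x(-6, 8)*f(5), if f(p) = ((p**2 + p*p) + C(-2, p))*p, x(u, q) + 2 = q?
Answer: 1396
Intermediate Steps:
x(u, q) = -2 + q
f(p) = p*(-3 + 2*p**2) (f(p) = ((p**2 + p*p) + (-1 - 2))*p = ((p**2 + p**2) - 3)*p = (2*p**2 - 3)*p = (-3 + 2*p**2)*p = p*(-3 + 2*p**2))
c(m) = 2*m*(8 + m) (c(m) = (2*m)*(8 + m) = 2*m*(8 + m))
c(-1) + x(-6, 8)*f(5) = 2*(-1)*(8 - 1) + (-2 + 8)*(5*(-3 + 2*5**2)) = 2*(-1)*7 + 6*(5*(-3 + 2*25)) = -14 + 6*(5*(-3 + 50)) = -14 + 6*(5*47) = -14 + 6*235 = -14 + 1410 = 1396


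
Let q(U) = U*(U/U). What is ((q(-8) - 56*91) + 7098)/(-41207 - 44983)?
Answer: -997/43095 ≈ -0.023135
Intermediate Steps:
q(U) = U (q(U) = U*1 = U)
((q(-8) - 56*91) + 7098)/(-41207 - 44983) = ((-8 - 56*91) + 7098)/(-41207 - 44983) = ((-8 - 5096) + 7098)/(-86190) = (-5104 + 7098)*(-1/86190) = 1994*(-1/86190) = -997/43095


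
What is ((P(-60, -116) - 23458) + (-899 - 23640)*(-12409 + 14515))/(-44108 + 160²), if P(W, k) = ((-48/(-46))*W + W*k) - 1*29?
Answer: 1189001643/425684 ≈ 2793.2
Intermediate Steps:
P(W, k) = -29 + 24*W/23 + W*k (P(W, k) = ((-48*(-1/46))*W + W*k) - 29 = (24*W/23 + W*k) - 29 = -29 + 24*W/23 + W*k)
((P(-60, -116) - 23458) + (-899 - 23640)*(-12409 + 14515))/(-44108 + 160²) = (((-29 + (24/23)*(-60) - 60*(-116)) - 23458) + (-899 - 23640)*(-12409 + 14515))/(-44108 + 160²) = (((-29 - 1440/23 + 6960) - 23458) - 24539*2106)/(-44108 + 25600) = ((157973/23 - 23458) - 51679134)/(-18508) = (-381561/23 - 51679134)*(-1/18508) = -1189001643/23*(-1/18508) = 1189001643/425684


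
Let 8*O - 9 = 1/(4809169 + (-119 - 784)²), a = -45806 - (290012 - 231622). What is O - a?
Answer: 4688518855507/44996624 ≈ 1.0420e+5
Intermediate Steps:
a = -104196 (a = -45806 - 1*58390 = -45806 - 58390 = -104196)
O = 50621203/44996624 (O = 9/8 + 1/(8*(4809169 + (-119 - 784)²)) = 9/8 + 1/(8*(4809169 + (-903)²)) = 9/8 + 1/(8*(4809169 + 815409)) = 9/8 + (⅛)/5624578 = 9/8 + (⅛)*(1/5624578) = 9/8 + 1/44996624 = 50621203/44996624 ≈ 1.1250)
O - a = 50621203/44996624 - 1*(-104196) = 50621203/44996624 + 104196 = 4688518855507/44996624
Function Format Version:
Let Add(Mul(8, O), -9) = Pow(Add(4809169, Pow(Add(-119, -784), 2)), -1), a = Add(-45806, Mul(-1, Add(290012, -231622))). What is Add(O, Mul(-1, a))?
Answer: Rational(4688518855507, 44996624) ≈ 1.0420e+5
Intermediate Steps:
a = -104196 (a = Add(-45806, Mul(-1, 58390)) = Add(-45806, -58390) = -104196)
O = Rational(50621203, 44996624) (O = Add(Rational(9, 8), Mul(Rational(1, 8), Pow(Add(4809169, Pow(Add(-119, -784), 2)), -1))) = Add(Rational(9, 8), Mul(Rational(1, 8), Pow(Add(4809169, Pow(-903, 2)), -1))) = Add(Rational(9, 8), Mul(Rational(1, 8), Pow(Add(4809169, 815409), -1))) = Add(Rational(9, 8), Mul(Rational(1, 8), Pow(5624578, -1))) = Add(Rational(9, 8), Mul(Rational(1, 8), Rational(1, 5624578))) = Add(Rational(9, 8), Rational(1, 44996624)) = Rational(50621203, 44996624) ≈ 1.1250)
Add(O, Mul(-1, a)) = Add(Rational(50621203, 44996624), Mul(-1, -104196)) = Add(Rational(50621203, 44996624), 104196) = Rational(4688518855507, 44996624)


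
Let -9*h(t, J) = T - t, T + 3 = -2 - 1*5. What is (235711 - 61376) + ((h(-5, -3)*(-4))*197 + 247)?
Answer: 1567298/9 ≈ 1.7414e+5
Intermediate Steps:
T = -10 (T = -3 + (-2 - 1*5) = -3 + (-2 - 5) = -3 - 7 = -10)
h(t, J) = 10/9 + t/9 (h(t, J) = -(-10 - t)/9 = 10/9 + t/9)
(235711 - 61376) + ((h(-5, -3)*(-4))*197 + 247) = (235711 - 61376) + (((10/9 + (⅑)*(-5))*(-4))*197 + 247) = 174335 + (((10/9 - 5/9)*(-4))*197 + 247) = 174335 + (((5/9)*(-4))*197 + 247) = 174335 + (-20/9*197 + 247) = 174335 + (-3940/9 + 247) = 174335 - 1717/9 = 1567298/9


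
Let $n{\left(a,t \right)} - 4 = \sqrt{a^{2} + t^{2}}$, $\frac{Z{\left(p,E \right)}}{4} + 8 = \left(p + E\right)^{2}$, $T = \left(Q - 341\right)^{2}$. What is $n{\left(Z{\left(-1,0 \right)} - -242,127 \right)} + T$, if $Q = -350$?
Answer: $477485 + 5 \sqrt{2477} \approx 4.7773 \cdot 10^{5}$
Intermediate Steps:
$T = 477481$ ($T = \left(-350 - 341\right)^{2} = \left(-691\right)^{2} = 477481$)
$Z{\left(p,E \right)} = -32 + 4 \left(E + p\right)^{2}$ ($Z{\left(p,E \right)} = -32 + 4 \left(p + E\right)^{2} = -32 + 4 \left(E + p\right)^{2}$)
$n{\left(a,t \right)} = 4 + \sqrt{a^{2} + t^{2}}$
$n{\left(Z{\left(-1,0 \right)} - -242,127 \right)} + T = \left(4 + \sqrt{\left(\left(-32 + 4 \left(0 - 1\right)^{2}\right) - -242\right)^{2} + 127^{2}}\right) + 477481 = \left(4 + \sqrt{\left(\left(-32 + 4 \left(-1\right)^{2}\right) + 242\right)^{2} + 16129}\right) + 477481 = \left(4 + \sqrt{\left(\left(-32 + 4 \cdot 1\right) + 242\right)^{2} + 16129}\right) + 477481 = \left(4 + \sqrt{\left(\left(-32 + 4\right) + 242\right)^{2} + 16129}\right) + 477481 = \left(4 + \sqrt{\left(-28 + 242\right)^{2} + 16129}\right) + 477481 = \left(4 + \sqrt{214^{2} + 16129}\right) + 477481 = \left(4 + \sqrt{45796 + 16129}\right) + 477481 = \left(4 + \sqrt{61925}\right) + 477481 = \left(4 + 5 \sqrt{2477}\right) + 477481 = 477485 + 5 \sqrt{2477}$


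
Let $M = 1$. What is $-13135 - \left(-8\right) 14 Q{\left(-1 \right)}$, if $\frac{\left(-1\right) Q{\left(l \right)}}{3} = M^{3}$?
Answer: $-13471$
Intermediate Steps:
$Q{\left(l \right)} = -3$ ($Q{\left(l \right)} = - 3 \cdot 1^{3} = \left(-3\right) 1 = -3$)
$-13135 - \left(-8\right) 14 Q{\left(-1 \right)} = -13135 - \left(-8\right) 14 \left(-3\right) = -13135 - \left(-112\right) \left(-3\right) = -13135 - 336 = -13471$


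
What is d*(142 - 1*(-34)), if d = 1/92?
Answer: 44/23 ≈ 1.9130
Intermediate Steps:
d = 1/92 ≈ 0.010870
d*(142 - 1*(-34)) = (142 - 1*(-34))/92 = (142 + 34)/92 = (1/92)*176 = 44/23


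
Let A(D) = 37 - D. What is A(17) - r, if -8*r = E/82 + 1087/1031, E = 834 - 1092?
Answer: 834366/42271 ≈ 19.738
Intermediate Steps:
E = -258
r = 11054/42271 (r = -(-258/82 + 1087/1031)/8 = -(-258*1/82 + 1087*(1/1031))/8 = -(-129/41 + 1087/1031)/8 = -⅛*(-88432/42271) = 11054/42271 ≈ 0.26150)
A(17) - r = (37 - 1*17) - 1*11054/42271 = (37 - 17) - 11054/42271 = 20 - 11054/42271 = 834366/42271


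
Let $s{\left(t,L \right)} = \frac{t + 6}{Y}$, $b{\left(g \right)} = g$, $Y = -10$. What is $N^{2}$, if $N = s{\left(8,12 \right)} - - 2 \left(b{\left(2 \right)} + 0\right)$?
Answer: $\frac{169}{25} \approx 6.76$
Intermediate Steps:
$s{\left(t,L \right)} = - \frac{3}{5} - \frac{t}{10}$ ($s{\left(t,L \right)} = \frac{t + 6}{-10} = \left(6 + t\right) \left(- \frac{1}{10}\right) = - \frac{3}{5} - \frac{t}{10}$)
$N = \frac{13}{5}$ ($N = \left(- \frac{3}{5} - \frac{4}{5}\right) - - 2 \left(2 + 0\right) = \left(- \frac{3}{5} - \frac{4}{5}\right) - \left(-2\right) 2 = - \frac{7}{5} - -4 = - \frac{7}{5} + 4 = \frac{13}{5} \approx 2.6$)
$N^{2} = \left(\frac{13}{5}\right)^{2} = \frac{169}{25}$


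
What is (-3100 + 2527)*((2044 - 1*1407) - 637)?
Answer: 0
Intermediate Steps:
(-3100 + 2527)*((2044 - 1*1407) - 637) = -573*((2044 - 1407) - 637) = -573*(637 - 637) = -573*0 = 0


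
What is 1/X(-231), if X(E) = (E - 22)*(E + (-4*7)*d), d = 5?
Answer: 1/93863 ≈ 1.0654e-5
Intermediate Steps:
X(E) = (-140 + E)*(-22 + E) (X(E) = (E - 22)*(E - 4*7*5) = (-22 + E)*(E - 28*5) = (-22 + E)*(E - 140) = (-22 + E)*(-140 + E) = (-140 + E)*(-22 + E))
1/X(-231) = 1/(3080 + (-231)² - 162*(-231)) = 1/(3080 + 53361 + 37422) = 1/93863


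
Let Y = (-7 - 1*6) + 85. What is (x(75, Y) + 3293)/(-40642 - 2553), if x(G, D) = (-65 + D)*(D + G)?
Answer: -4322/43195 ≈ -0.10006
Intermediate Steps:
Y = 72 (Y = (-7 - 6) + 85 = -13 + 85 = 72)
(x(75, Y) + 3293)/(-40642 - 2553) = ((72² - 65*72 - 65*75 + 72*75) + 3293)/(-40642 - 2553) = ((5184 - 4680 - 4875 + 5400) + 3293)/(-43195) = (1029 + 3293)*(-1/43195) = 4322*(-1/43195) = -4322/43195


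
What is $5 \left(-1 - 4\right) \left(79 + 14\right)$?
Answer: $-2325$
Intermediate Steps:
$5 \left(-1 - 4\right) \left(79 + 14\right) = 5 \left(-5\right) 93 = \left(-25\right) 93 = -2325$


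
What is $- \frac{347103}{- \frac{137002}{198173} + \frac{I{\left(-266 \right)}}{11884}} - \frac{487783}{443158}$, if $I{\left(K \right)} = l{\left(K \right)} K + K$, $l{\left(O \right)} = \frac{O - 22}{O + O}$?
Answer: $\frac{4212351824093738219}{8808449042794} \approx 4.7822 \cdot 10^{5}$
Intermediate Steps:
$l{\left(O \right)} = \frac{-22 + O}{2 O}$
$I{\left(K \right)} = -11 + \frac{3 K}{2}$ ($I{\left(K \right)} = \frac{-22 + K}{2 K} K + K = \left(-11 + \frac{K}{2}\right) + K = -11 + \frac{3 K}{2}$)
$- \frac{347103}{- \frac{137002}{198173} + \frac{I{\left(-266 \right)}}{11884}} - \frac{487783}{443158} = - \frac{347103}{- \frac{137002}{198173} + \frac{-11 + \frac{3}{2} \left(-266\right)}{11884}} - \frac{487783}{443158} = - \frac{347103}{\left(-137002\right) \frac{1}{198173} + \left(-11 - 399\right) \frac{1}{11884}} - \frac{487783}{443158} = - \frac{347103}{- \frac{137002}{198173} - \frac{205}{5942}} - \frac{487783}{443158} = - \frac{347103}{- \frac{854691349}{1177543966}} - \frac{487783}{443158} = \left(-347103\right) \left(- \frac{1177543966}{854691349}\right) - \frac{487783}{443158} = \frac{408729043230498}{854691349} - \frac{487783}{443158} = \frac{4212351824093738219}{8808449042794}$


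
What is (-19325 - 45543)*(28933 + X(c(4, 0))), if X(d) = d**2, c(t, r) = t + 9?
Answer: -1887788536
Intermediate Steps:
c(t, r) = 9 + t
(-19325 - 45543)*(28933 + X(c(4, 0))) = (-19325 - 45543)*(28933 + (9 + 4)**2) = -64868*(28933 + 13**2) = -64868*(28933 + 169) = -64868*29102 = -1887788536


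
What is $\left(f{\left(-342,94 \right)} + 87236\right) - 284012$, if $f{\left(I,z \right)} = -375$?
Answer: $-197151$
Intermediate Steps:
$\left(f{\left(-342,94 \right)} + 87236\right) - 284012 = \left(-375 + 87236\right) - 284012 = 86861 - 284012 = -197151$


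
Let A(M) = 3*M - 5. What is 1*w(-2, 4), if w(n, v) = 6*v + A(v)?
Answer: 31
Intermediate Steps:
A(M) = -5 + 3*M
w(n, v) = -5 + 9*v (w(n, v) = 6*v + (-5 + 3*v) = -5 + 9*v)
1*w(-2, 4) = 1*(-5 + 9*4) = 1*(-5 + 36) = 1*31 = 31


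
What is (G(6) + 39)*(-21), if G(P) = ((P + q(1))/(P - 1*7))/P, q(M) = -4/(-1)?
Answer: -784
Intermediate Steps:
q(M) = 4 (q(M) = -4*(-1) = 4)
G(P) = (4 + P)/(P*(-7 + P)) (G(P) = ((P + 4)/(P - 1*7))/P = ((4 + P)/(P - 7))/P = ((4 + P)/(-7 + P))/P = (4 + P)/(P*(-7 + P)))
(G(6) + 39)*(-21) = ((4 + 6)/(6*(-7 + 6)) + 39)*(-21) = ((⅙)*10/(-1) + 39)*(-21) = ((⅙)*(-1)*10 + 39)*(-21) = (-5/3 + 39)*(-21) = (112/3)*(-21) = -784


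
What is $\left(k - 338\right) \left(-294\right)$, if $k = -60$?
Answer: $117012$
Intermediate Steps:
$\left(k - 338\right) \left(-294\right) = \left(-60 - 338\right) \left(-294\right) = \left(-398\right) \left(-294\right) = 117012$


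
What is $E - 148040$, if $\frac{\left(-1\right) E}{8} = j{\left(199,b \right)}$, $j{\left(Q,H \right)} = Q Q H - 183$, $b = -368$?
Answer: $116438768$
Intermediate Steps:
$j{\left(Q,H \right)} = -183 + H Q^{2}$ ($j{\left(Q,H \right)} = Q^{2} H - 183 = H Q^{2} - 183 = -183 + H Q^{2}$)
$E = 116586808$ ($E = - 8 \left(-183 - 368 \cdot 199^{2}\right) = - 8 \left(-183 - 14573168\right) = \left(-8\right) \left(-14573351\right) = 116586808$)
$E - 148040 = 116586808 - 148040 = 116438768$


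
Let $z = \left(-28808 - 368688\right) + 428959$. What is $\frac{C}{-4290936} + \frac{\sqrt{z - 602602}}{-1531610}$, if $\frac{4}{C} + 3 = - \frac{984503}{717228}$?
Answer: $\frac{119538}{560715737543} - \frac{i \sqrt{571139}}{1531610} \approx 2.1319 \cdot 10^{-7} - 0.00049343 i$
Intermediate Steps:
$z = 31463$ ($z = -397496 + 428959 = 31463$)
$C = - \frac{2868912}{3136187}$ ($C = \frac{4}{-3 - \frac{984503}{717228}} = \frac{4}{- \frac{3136187}{717228}} = 4 \left(- \frac{717228}{3136187}\right) = - \frac{2868912}{3136187} \approx -0.91478$)
$\frac{C}{-4290936} + \frac{\sqrt{z - 602602}}{-1531610} = - \frac{2868912}{3136187 \left(-4290936\right)} + \frac{\sqrt{31463 - 602602}}{-1531610} = \left(- \frac{2868912}{3136187}\right) \left(- \frac{1}{4290936}\right) + \sqrt{-571139} \left(- \frac{1}{1531610}\right) = \frac{119538}{560715737543} + i \sqrt{571139} \left(- \frac{1}{1531610}\right) = \frac{119538}{560715737543} - \frac{i \sqrt{571139}}{1531610}$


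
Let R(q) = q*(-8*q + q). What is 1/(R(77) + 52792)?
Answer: 1/11289 ≈ 8.8582e-5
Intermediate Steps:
R(q) = -7*q² (R(q) = q*(-7*q) = -7*q²)
1/(R(77) + 52792) = 1/(-7*77² + 52792) = 1/(-7*5929 + 52792) = 1/(-41503 + 52792) = 1/11289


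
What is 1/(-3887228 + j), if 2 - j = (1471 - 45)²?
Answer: -1/5920702 ≈ -1.6890e-7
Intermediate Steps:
j = -2033474 (j = 2 - (1471 - 45)² = 2 - 1*1426² = 2 - 1*2033476 = 2 - 2033476 = -2033474)
1/(-3887228 + j) = 1/(-3887228 - 2033474) = 1/(-5920702) = -1/5920702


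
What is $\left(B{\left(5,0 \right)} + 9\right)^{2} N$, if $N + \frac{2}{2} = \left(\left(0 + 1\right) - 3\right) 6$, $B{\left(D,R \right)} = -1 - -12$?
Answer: $-5200$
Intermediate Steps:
$B{\left(D,R \right)} = 11$ ($B{\left(D,R \right)} = -1 + 12 = 11$)
$N = -13$ ($N = -1 + \left(\left(0 + 1\right) - 3\right) 6 = -1 + \left(1 - 3\right) 6 = -1 - 12 = -13$)
$\left(B{\left(5,0 \right)} + 9\right)^{2} N = \left(11 + 9\right)^{2} \left(-13\right) = 20^{2} \left(-13\right) = 400 \left(-13\right) = -5200$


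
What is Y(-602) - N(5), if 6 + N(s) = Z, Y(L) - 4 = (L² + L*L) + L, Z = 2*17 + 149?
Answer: 724033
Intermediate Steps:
Z = 183 (Z = 34 + 149 = 183)
Y(L) = 4 + L + 2*L² (Y(L) = 4 + ((L² + L*L) + L) = 4 + ((L² + L²) + L) = 4 + (2*L² + L) = 4 + (L + 2*L²) = 4 + L + 2*L²)
N(s) = 177 (N(s) = -6 + 183 = 177)
Y(-602) - N(5) = (4 - 602 + 2*(-602)²) - 1*177 = (4 - 602 + 2*362404) - 177 = (4 - 602 + 724808) - 177 = 724210 - 177 = 724033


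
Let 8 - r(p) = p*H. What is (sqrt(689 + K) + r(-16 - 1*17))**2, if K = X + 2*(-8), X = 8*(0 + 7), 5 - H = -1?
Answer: 54289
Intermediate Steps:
H = 6 (H = 5 - 1*(-1) = 5 + 1 = 6)
r(p) = 8 - 6*p (r(p) = 8 - p*6 = 8 - 6*p)
X = 56 (X = 8*7 = 56)
K = 40 (K = 56 + 2*(-8) = 56 - 16 = 40)
(sqrt(689 + K) + r(-16 - 1*17))**2 = (sqrt(689 + 40) + (8 - 6*(-16 - 1*17)))**2 = (sqrt(729) + (8 - 6*(-16 - 17)))**2 = (27 + (8 - 6*(-33)))**2 = (27 + (8 + 198))**2 = (27 + 206)**2 = 233**2 = 54289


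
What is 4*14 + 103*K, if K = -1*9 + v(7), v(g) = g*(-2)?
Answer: -2313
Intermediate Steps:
v(g) = -2*g
K = -23 (K = -1*9 - 2*7 = -9 - 14 = -23)
4*14 + 103*K = 4*14 + 103*(-23) = 56 - 2369 = -2313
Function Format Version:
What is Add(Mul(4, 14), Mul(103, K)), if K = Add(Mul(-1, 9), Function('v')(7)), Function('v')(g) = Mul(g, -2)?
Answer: -2313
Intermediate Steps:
Function('v')(g) = Mul(-2, g)
K = -23 (K = Add(Mul(-1, 9), Mul(-2, 7)) = Add(-9, -14) = -23)
Add(Mul(4, 14), Mul(103, K)) = Add(Mul(4, 14), Mul(103, -23)) = Add(56, -2369) = -2313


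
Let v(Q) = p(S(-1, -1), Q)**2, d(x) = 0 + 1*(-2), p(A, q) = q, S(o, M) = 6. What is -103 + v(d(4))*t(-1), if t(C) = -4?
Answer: -119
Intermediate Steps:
d(x) = -2 (d(x) = 0 - 2 = -2)
v(Q) = Q**2
-103 + v(d(4))*t(-1) = -103 + (-2)**2*(-4) = -103 + 4*(-4) = -103 - 16 = -119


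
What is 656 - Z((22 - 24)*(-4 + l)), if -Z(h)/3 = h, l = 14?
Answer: 596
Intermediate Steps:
Z(h) = -3*h
656 - Z((22 - 24)*(-4 + l)) = 656 - (-3)*(22 - 24)*(-4 + 14) = 656 - (-3)*(-2*10) = 656 - (-3)*(-20) = 656 - 1*60 = 656 - 60 = 596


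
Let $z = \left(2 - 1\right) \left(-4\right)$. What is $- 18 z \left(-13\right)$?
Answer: $-936$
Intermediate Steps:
$z = -4$ ($z = 1 \left(-4\right) = -4$)
$- 18 z \left(-13\right) = \left(-18\right) \left(-4\right) \left(-13\right) = 72 \left(-13\right) = -936$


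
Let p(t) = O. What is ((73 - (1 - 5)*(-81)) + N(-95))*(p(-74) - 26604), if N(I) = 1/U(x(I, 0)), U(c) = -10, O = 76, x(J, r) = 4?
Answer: 33305904/5 ≈ 6.6612e+6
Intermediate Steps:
p(t) = 76
N(I) = -⅒ (N(I) = 1/(-10) = -⅒)
((73 - (1 - 5)*(-81)) + N(-95))*(p(-74) - 26604) = ((73 - (1 - 5)*(-81)) - ⅒)*(76 - 26604) = ((73 - 1*(-4)*(-81)) - ⅒)*(-26528) = ((73 + 4*(-81)) - ⅒)*(-26528) = ((73 - 324) - ⅒)*(-26528) = (-251 - ⅒)*(-26528) = -2511/10*(-26528) = 33305904/5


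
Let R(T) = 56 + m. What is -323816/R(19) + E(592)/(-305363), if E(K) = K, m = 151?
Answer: -98881547752/63210141 ≈ -1564.3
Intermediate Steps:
R(T) = 207 (R(T) = 56 + 151 = 207)
-323816/R(19) + E(592)/(-305363) = -323816/207 + 592/(-305363) = -323816*1/207 + 592*(-1/305363) = -323816/207 - 592/305363 = -98881547752/63210141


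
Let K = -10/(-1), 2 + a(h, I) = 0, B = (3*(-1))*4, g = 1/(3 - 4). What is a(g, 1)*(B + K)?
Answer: 4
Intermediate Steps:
g = -1 (g = 1/(-1) = -1)
B = -12 (B = -3*4 = -12)
a(h, I) = -2 (a(h, I) = -2 + 0 = -2)
K = 10 (K = -10*(-1) = 10)
a(g, 1)*(B + K) = -2*(-12 + 10) = -2*(-2) = 4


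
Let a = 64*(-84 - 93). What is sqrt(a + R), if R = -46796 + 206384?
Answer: 2*sqrt(37065) ≈ 385.05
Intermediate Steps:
a = -11328 (a = 64*(-177) = -11328)
R = 159588
sqrt(a + R) = sqrt(-11328 + 159588) = sqrt(148260) = 2*sqrt(37065)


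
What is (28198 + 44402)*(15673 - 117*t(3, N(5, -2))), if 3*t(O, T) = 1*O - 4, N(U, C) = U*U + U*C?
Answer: 1140691200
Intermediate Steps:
N(U, C) = U² + C*U
t(O, T) = -4/3 + O/3 (t(O, T) = (1*O - 4)/3 = (O - 4)/3 = (-4 + O)/3 = -4/3 + O/3)
(28198 + 44402)*(15673 - 117*t(3, N(5, -2))) = (28198 + 44402)*(15673 - 117*(-4/3 + (⅓)*3)) = 72600*(15673 - 117*(-4/3 + 1)) = 72600*(15673 - 117*(-⅓)) = 72600*(15673 + 39) = 72600*15712 = 1140691200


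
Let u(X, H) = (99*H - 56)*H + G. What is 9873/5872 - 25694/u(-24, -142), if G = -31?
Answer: 19636166893/11768409904 ≈ 1.6685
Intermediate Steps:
u(X, H) = -31 + H*(-56 + 99*H) (u(X, H) = (99*H - 56)*H - 31 = (-56 + 99*H)*H - 31 = H*(-56 + 99*H) - 31 = -31 + H*(-56 + 99*H))
9873/5872 - 25694/u(-24, -142) = 9873/5872 - 25694/(-31 - 56*(-142) + 99*(-142)²) = 9873*(1/5872) - 25694/(-31 + 7952 + 99*20164) = 9873/5872 - 25694/(-31 + 7952 + 1996236) = 9873/5872 - 25694/2004157 = 19636166893/11768409904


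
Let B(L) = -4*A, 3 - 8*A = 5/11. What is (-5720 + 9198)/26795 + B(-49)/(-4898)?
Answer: 93881407/721830505 ≈ 0.13006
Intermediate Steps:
A = 7/22 (A = 3/8 - 5/(8*11) = 3/8 - ⅛*5/11 = 3/8 - 5/88 = 7/22 ≈ 0.31818)
B(L) = -14/11 (B(L) = -4*7/22 = -14/11)
(-5720 + 9198)/26795 + B(-49)/(-4898) = (-5720 + 9198)/26795 - 14/11/(-4898) = 3478*(1/26795) - 14/11*(-1/4898) = 3478/26795 + 7/26939 = 93881407/721830505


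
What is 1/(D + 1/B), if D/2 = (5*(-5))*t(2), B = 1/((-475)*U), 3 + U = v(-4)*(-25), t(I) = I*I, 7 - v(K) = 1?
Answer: 1/72475 ≈ 1.3798e-5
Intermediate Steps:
v(K) = 6 (v(K) = 7 - 1*1 = 7 - 1 = 6)
t(I) = I²
U = -153 (U = -3 + 6*(-25) = -3 - 150 = -153)
B = 1/72675 (B = 1/(-475*(-153)) = -1/475*(-1/153) = 1/72675 ≈ 1.3760e-5)
D = -200 (D = 2*((5*(-5))*2²) = 2*(-25*4) = 2*(-100) = -200)
1/(D + 1/B) = 1/(-200 + 1/(1/72675)) = 1/(-200 + 72675) = 1/72475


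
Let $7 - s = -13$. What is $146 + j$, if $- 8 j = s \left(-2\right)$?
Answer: $151$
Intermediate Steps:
$s = 20$ ($s = 7 - -13 = 7 + 13 = 20$)
$j = 5$ ($j = - \frac{20 \left(-2\right)}{8} = \left(- \frac{1}{8}\right) \left(-40\right) = 5$)
$146 + j = 146 + 5 = 151$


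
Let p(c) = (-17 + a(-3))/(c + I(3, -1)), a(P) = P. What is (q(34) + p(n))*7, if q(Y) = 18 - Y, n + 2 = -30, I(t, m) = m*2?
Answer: -1834/17 ≈ -107.88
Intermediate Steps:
I(t, m) = 2*m
n = -32 (n = -2 - 30 = -32)
p(c) = -20/(-2 + c) (p(c) = (-17 - 3)/(c + 2*(-1)) = -20/(c - 2) = -20/(-2 + c))
(q(34) + p(n))*7 = ((18 - 1*34) - 20/(-2 - 32))*7 = ((18 - 34) - 20/(-34))*7 = (-16 - 20*(-1/34))*7 = (-16 + 10/17)*7 = -262/17*7 = -1834/17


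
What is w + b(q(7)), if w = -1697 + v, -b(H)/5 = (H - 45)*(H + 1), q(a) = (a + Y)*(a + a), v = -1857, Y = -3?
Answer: -6689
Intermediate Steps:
q(a) = 2*a*(-3 + a) (q(a) = (a - 3)*(a + a) = (-3 + a)*(2*a) = 2*a*(-3 + a))
b(H) = -5*(1 + H)*(-45 + H) (b(H) = -5*(H - 45)*(H + 1) = -5*(-45 + H)*(1 + H) = -5*(1 + H)*(-45 + H))
w = -3554 (w = -1697 - 1857 = -3554)
w + b(q(7)) = -3554 + (225 - 5*196*(-3 + 7)**2 + 220*(2*7*(-3 + 7))) = -3554 + (225 - 5*(2*7*4)**2 + 220*(2*7*4)) = -3554 + (225 - 5*56**2 + 220*56) = -3554 + (225 - 5*3136 + 12320) = -3554 + (225 - 15680 + 12320) = -3554 - 3135 = -6689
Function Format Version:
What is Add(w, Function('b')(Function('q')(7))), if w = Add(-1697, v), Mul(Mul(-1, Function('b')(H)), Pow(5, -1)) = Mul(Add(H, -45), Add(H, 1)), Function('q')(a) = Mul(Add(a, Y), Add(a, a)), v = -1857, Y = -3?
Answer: -6689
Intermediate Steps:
Function('q')(a) = Mul(2, a, Add(-3, a)) (Function('q')(a) = Mul(Add(a, -3), Add(a, a)) = Mul(Add(-3, a), Mul(2, a)) = Mul(2, a, Add(-3, a)))
Function('b')(H) = Mul(-5, Add(1, H), Add(-45, H)) (Function('b')(H) = Mul(-5, Mul(Add(H, -45), Add(H, 1))) = Mul(-5, Mul(Add(-45, H), Add(1, H))) = Mul(-5, Mul(Add(1, H), Add(-45, H))) = Mul(-5, Add(1, H), Add(-45, H)))
w = -3554 (w = Add(-1697, -1857) = -3554)
Add(w, Function('b')(Function('q')(7))) = Add(-3554, Add(225, Mul(-5, Pow(Mul(2, 7, Add(-3, 7)), 2)), Mul(220, Mul(2, 7, Add(-3, 7))))) = Add(-3554, Add(225, Mul(-5, Pow(Mul(2, 7, 4), 2)), Mul(220, Mul(2, 7, 4)))) = Add(-3554, Add(225, Mul(-5, Pow(56, 2)), Mul(220, 56))) = Add(-3554, Add(225, Mul(-5, 3136), 12320)) = Add(-3554, Add(225, -15680, 12320)) = Add(-3554, -3135) = -6689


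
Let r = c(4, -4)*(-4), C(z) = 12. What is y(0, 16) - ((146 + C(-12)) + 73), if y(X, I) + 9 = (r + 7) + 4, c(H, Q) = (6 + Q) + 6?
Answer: -261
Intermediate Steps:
c(H, Q) = 12 + Q
r = -32 (r = (12 - 4)*(-4) = 8*(-4) = -32)
y(X, I) = -30 (y(X, I) = -9 + ((-32 + 7) + 4) = -9 + (-25 + 4) = -9 - 21 = -30)
y(0, 16) - ((146 + C(-12)) + 73) = -30 - ((146 + 12) + 73) = -30 - (158 + 73) = -30 - 1*231 = -30 - 231 = -261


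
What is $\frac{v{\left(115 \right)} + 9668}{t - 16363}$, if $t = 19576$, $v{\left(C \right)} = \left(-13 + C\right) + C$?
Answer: $\frac{3295}{1071} \approx 3.0766$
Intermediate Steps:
$v{\left(C \right)} = -13 + 2 C$
$\frac{v{\left(115 \right)} + 9668}{t - 16363} = \frac{\left(-13 + 2 \cdot 115\right) + 9668}{19576 - 16363} = \frac{\left(-13 + 230\right) + 9668}{3213} = \left(217 + 9668\right) \frac{1}{3213} = 9885 \cdot \frac{1}{3213} = \frac{3295}{1071}$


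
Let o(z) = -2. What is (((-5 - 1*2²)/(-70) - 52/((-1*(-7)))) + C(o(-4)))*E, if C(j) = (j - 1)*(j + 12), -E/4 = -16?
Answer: -11936/5 ≈ -2387.2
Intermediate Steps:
E = 64 (E = -4*(-16) = 64)
C(j) = (-1 + j)*(12 + j)
(((-5 - 1*2²)/(-70) - 52/((-1*(-7)))) + C(o(-4)))*E = (((-5 - 1*2²)/(-70) - 52/((-1*(-7)))) + (-12 + (-2)² + 11*(-2)))*64 = (((-5 - 1*4)*(-1/70) - 52/7) + (-12 + 4 - 22))*64 = (((-5 - 4)*(-1/70) - 52*⅐) - 30)*64 = ((-9*(-1/70) - 52/7) - 30)*64 = ((9/70 - 52/7) - 30)*64 = (-73/10 - 30)*64 = -373/10*64 = -11936/5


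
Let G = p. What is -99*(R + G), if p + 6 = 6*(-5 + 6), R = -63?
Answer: 6237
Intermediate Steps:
p = 0 (p = -6 + 6*(-5 + 6) = -6 + 6*1 = -6 + 6 = 0)
G = 0
-99*(R + G) = -99*(-63 + 0) = -99*(-63) = 6237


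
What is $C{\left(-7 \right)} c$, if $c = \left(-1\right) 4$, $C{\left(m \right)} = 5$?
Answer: $-20$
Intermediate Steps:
$c = -4$
$C{\left(-7 \right)} c = 5 \left(-4\right) = -20$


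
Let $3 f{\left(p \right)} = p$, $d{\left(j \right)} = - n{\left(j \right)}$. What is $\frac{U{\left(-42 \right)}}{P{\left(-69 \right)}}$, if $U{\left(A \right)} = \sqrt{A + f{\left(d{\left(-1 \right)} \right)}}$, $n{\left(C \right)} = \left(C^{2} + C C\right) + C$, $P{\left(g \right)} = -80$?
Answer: $- \frac{i \sqrt{381}}{240} \approx - 0.08133 i$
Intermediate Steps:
$n{\left(C \right)} = C + 2 C^{2}$ ($n{\left(C \right)} = \left(C^{2} + C^{2}\right) + C = 2 C^{2} + C = C + 2 C^{2}$)
$d{\left(j \right)} = - j \left(1 + 2 j\right)$
$f{\left(p \right)} = \frac{p}{3}$
$U{\left(A \right)} = \sqrt{- \frac{1}{3} + A}$ ($U{\left(A \right)} = \sqrt{A + \frac{\left(-1\right) \left(-1\right) \left(1 + 2 \left(-1\right)\right)}{3}} = \sqrt{A + \frac{\left(-1\right) \left(-1\right) \left(1 - 2\right)}{3}} = \sqrt{A + \frac{\left(-1\right) \left(-1\right) \left(-1\right)}{3}} = \sqrt{A + \frac{1}{3} \left(-1\right)} = \sqrt{A - \frac{1}{3}} = \sqrt{- \frac{1}{3} + A}$)
$\frac{U{\left(-42 \right)}}{P{\left(-69 \right)}} = \frac{\frac{1}{3} \sqrt{-3 + 9 \left(-42\right)}}{-80} = \frac{\sqrt{-3 - 378}}{3} \left(- \frac{1}{80}\right) = \frac{\sqrt{-381}}{3} \left(- \frac{1}{80}\right) = \frac{i \sqrt{381}}{3} \left(- \frac{1}{80}\right) = - \frac{i \sqrt{381}}{240}$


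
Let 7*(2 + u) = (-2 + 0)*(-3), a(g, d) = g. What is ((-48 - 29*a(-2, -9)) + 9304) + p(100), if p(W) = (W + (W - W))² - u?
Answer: 135206/7 ≈ 19315.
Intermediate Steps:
u = -8/7 (u = -2 + ((-2 + 0)*(-3))/7 = -2 + (-2*(-3))/7 = -2 + (⅐)*6 = -2 + 6/7 = -8/7 ≈ -1.1429)
p(W) = 8/7 + W² (p(W) = (W + (W - W))² - 1*(-8/7) = (W + 0)² + 8/7 = W² + 8/7 = 8/7 + W²)
((-48 - 29*a(-2, -9)) + 9304) + p(100) = ((-48 - 29*(-2)) + 9304) + (8/7 + 100²) = ((-48 + 58) + 9304) + (8/7 + 10000) = (10 + 9304) + 70008/7 = 9314 + 70008/7 = 135206/7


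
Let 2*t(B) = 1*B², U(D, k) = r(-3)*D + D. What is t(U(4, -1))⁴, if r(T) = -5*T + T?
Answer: 3341233033216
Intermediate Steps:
r(T) = -4*T
U(D, k) = 13*D (U(D, k) = (-4*(-3))*D + D = 12*D + D = 13*D)
t(B) = B²/2 (t(B) = (1*B²)/2 = B²/2)
t(U(4, -1))⁴ = ((13*4)²/2)⁴ = ((½)*52²)⁴ = ((½)*2704)⁴ = 1352⁴ = 3341233033216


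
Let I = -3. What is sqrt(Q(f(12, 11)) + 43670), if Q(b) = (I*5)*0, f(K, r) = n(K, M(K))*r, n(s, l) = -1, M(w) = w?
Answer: sqrt(43670) ≈ 208.97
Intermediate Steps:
f(K, r) = -r
Q(b) = 0 (Q(b) = -3*5*0 = -15*0 = 0)
sqrt(Q(f(12, 11)) + 43670) = sqrt(0 + 43670) = sqrt(43670)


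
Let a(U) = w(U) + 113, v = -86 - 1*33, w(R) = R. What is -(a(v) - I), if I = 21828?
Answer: 21834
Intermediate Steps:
v = -119 (v = -86 - 33 = -119)
a(U) = 113 + U (a(U) = U + 113 = 113 + U)
-(a(v) - I) = -((113 - 119) - 1*21828) = -(-6 - 21828) = -1*(-21834) = 21834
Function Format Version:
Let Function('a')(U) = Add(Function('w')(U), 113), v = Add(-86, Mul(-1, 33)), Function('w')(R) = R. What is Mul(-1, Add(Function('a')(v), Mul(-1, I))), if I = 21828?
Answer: 21834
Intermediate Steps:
v = -119 (v = Add(-86, -33) = -119)
Function('a')(U) = Add(113, U) (Function('a')(U) = Add(U, 113) = Add(113, U))
Mul(-1, Add(Function('a')(v), Mul(-1, I))) = Mul(-1, Add(Add(113, -119), Mul(-1, 21828))) = Mul(-1, Add(-6, -21828)) = Mul(-1, -21834) = 21834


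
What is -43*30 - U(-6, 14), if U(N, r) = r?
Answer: -1304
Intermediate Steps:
-43*30 - U(-6, 14) = -43*30 - 1*14 = -1290 - 14 = -1304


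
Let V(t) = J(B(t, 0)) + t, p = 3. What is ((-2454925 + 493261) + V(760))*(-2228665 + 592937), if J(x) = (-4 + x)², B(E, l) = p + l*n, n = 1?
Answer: 3207503942384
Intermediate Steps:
B(E, l) = 3 + l (B(E, l) = 3 + l*1 = 3 + l)
V(t) = 1 + t (V(t) = (-4 + (3 + 0))² + t = (-4 + 3)² + t = (-1)² + t = 1 + t)
((-2454925 + 493261) + V(760))*(-2228665 + 592937) = ((-2454925 + 493261) + (1 + 760))*(-2228665 + 592937) = (-1961664 + 761)*(-1635728) = -1960903*(-1635728) = 3207503942384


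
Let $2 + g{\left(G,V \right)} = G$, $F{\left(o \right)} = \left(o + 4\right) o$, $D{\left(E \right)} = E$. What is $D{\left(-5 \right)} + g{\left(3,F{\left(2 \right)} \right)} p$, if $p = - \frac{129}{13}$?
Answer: $- \frac{194}{13} \approx -14.923$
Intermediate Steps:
$F{\left(o \right)} = o \left(4 + o\right)$ ($F{\left(o \right)} = \left(4 + o\right) o = o \left(4 + o\right)$)
$g{\left(G,V \right)} = -2 + G$
$p = - \frac{129}{13}$ ($p = \left(-129\right) \frac{1}{13} = - \frac{129}{13} \approx -9.9231$)
$D{\left(-5 \right)} + g{\left(3,F{\left(2 \right)} \right)} p = -5 + \left(-2 + 3\right) \left(- \frac{129}{13}\right) = -5 + 1 \left(- \frac{129}{13}\right) = -5 - \frac{129}{13} = - \frac{194}{13}$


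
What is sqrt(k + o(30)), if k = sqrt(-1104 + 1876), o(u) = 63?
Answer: sqrt(63 + 2*sqrt(193)) ≈ 9.5281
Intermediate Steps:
k = 2*sqrt(193) (k = sqrt(772) = 2*sqrt(193) ≈ 27.785)
sqrt(k + o(30)) = sqrt(2*sqrt(193) + 63) = sqrt(63 + 2*sqrt(193))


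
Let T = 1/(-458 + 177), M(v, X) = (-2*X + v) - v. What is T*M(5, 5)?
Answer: 10/281 ≈ 0.035587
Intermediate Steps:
M(v, X) = -2*X (M(v, X) = (v - 2*X) - v = -2*X)
T = -1/281 (T = 1/(-281) = -1/281 ≈ -0.0035587)
T*M(5, 5) = -(-2)*5/281 = -1/281*(-10) = 10/281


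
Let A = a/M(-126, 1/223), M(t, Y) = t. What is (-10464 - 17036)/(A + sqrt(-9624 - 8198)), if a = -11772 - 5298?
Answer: -1642987500/15953527 + 12127500*I*sqrt(17822)/15953527 ≈ -102.99 + 101.48*I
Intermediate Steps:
a = -17070
A = 2845/21 (A = -17070/(-126) = -17070*(-1/126) = 2845/21 ≈ 135.48)
(-10464 - 17036)/(A + sqrt(-9624 - 8198)) = (-10464 - 17036)/(2845/21 + sqrt(-9624 - 8198)) = -27500/(2845/21 + sqrt(-17822)) = -27500/(2845/21 + I*sqrt(17822))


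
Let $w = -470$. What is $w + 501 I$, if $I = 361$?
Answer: $180391$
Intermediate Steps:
$w + 501 I = -470 + 501 \cdot 361 = -470 + 180861 = 180391$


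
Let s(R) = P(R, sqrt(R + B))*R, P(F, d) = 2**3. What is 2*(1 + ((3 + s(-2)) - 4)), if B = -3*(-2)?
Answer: -32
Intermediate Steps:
B = 6
P(F, d) = 8
s(R) = 8*R
2*(1 + ((3 + s(-2)) - 4)) = 2*(1 + ((3 + 8*(-2)) - 4)) = 2*(1 + ((3 - 16) - 4)) = 2*(1 + (-13 - 4)) = 2*(1 - 17) = 2*(-16) = -32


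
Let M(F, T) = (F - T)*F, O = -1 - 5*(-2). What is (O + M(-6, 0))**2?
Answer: 2025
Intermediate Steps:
O = 9 (O = -1 + 10 = 9)
M(F, T) = F*(F - T)
(O + M(-6, 0))**2 = (9 - 6*(-6 - 1*0))**2 = (9 - 6*(-6 + 0))**2 = (9 - 6*(-6))**2 = (9 + 36)**2 = 45**2 = 2025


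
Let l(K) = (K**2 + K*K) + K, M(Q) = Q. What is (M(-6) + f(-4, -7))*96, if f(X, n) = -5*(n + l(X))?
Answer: -10656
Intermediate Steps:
l(K) = K + 2*K**2 (l(K) = (K**2 + K**2) + K = 2*K**2 + K = K + 2*K**2)
f(X, n) = -5*n - 5*X*(1 + 2*X) (f(X, n) = -5*(n + X*(1 + 2*X)) = -5*n - 5*X*(1 + 2*X))
(M(-6) + f(-4, -7))*96 = (-6 + (-5*(-7) - 5*(-4)*(1 + 2*(-4))))*96 = (-6 + (35 - 5*(-4)*(1 - 8)))*96 = (-6 + (35 - 5*(-4)*(-7)))*96 = (-6 + (35 - 140))*96 = (-6 - 105)*96 = -111*96 = -10656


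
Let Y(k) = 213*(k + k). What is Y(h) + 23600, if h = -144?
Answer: -37744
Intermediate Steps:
Y(k) = 426*k (Y(k) = 213*(2*k) = 426*k)
Y(h) + 23600 = 426*(-144) + 23600 = -61344 + 23600 = -37744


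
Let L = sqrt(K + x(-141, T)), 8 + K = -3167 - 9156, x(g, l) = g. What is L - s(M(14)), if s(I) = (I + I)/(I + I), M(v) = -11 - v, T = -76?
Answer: -1 + 2*I*sqrt(3118) ≈ -1.0 + 111.68*I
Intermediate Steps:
K = -12331 (K = -8 + (-3167 - 9156) = -8 - 12323 = -12331)
s(I) = 1 (s(I) = (2*I)/((2*I)) = (2*I)*(1/(2*I)) = 1)
L = 2*I*sqrt(3118) (L = sqrt(-12331 - 141) = sqrt(-12472) = 2*I*sqrt(3118) ≈ 111.68*I)
L - s(M(14)) = 2*I*sqrt(3118) - 1*1 = 2*I*sqrt(3118) - 1 = -1 + 2*I*sqrt(3118)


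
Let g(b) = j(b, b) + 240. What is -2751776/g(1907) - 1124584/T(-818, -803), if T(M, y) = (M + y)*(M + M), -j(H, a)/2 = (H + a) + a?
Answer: 910623910486/3713401389 ≈ 245.23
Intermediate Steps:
j(H, a) = -4*a - 2*H (j(H, a) = -2*((H + a) + a) = -2*(H + 2*a) = -4*a - 2*H)
g(b) = 240 - 6*b (g(b) = (-4*b - 2*b) + 240 = -6*b + 240 = 240 - 6*b)
T(M, y) = 2*M*(M + y) (T(M, y) = (M + y)*(2*M) = 2*M*(M + y))
-2751776/g(1907) - 1124584/T(-818, -803) = -2751776/(240 - 6*1907) - 1124584*(-1/(1636*(-818 - 803))) = -2751776/(240 - 11442) - 1124584/(2*(-818)*(-1621)) = -2751776/(-11202) - 1124584/2651956 = -2751776*(-1/11202) - 1124584*1/2651956 = 1375888/5601 - 281146/662989 = 910623910486/3713401389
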